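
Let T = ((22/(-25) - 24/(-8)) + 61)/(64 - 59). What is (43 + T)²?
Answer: 48344209/15625 ≈ 3094.0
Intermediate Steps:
T = 1578/125 (T = ((22*(-1/25) - 24*(-⅛)) + 61)/5 = ((-22/25 + 3) + 61)*(⅕) = (53/25 + 61)*(⅕) = (1578/25)*(⅕) = 1578/125 ≈ 12.624)
(43 + T)² = (43 + 1578/125)² = (6953/125)² = 48344209/15625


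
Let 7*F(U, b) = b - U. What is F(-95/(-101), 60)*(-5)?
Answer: -29825/707 ≈ -42.185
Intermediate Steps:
F(U, b) = -U/7 + b/7 (F(U, b) = (b - U)/7 = -U/7 + b/7)
F(-95/(-101), 60)*(-5) = (-(-95)/(7*(-101)) + (⅐)*60)*(-5) = (-(-95)*(-1)/(7*101) + 60/7)*(-5) = (-⅐*95/101 + 60/7)*(-5) = (-95/707 + 60/7)*(-5) = (5965/707)*(-5) = -29825/707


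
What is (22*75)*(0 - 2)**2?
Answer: 6600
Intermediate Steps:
(22*75)*(0 - 2)**2 = 1650*(-2)**2 = 1650*4 = 6600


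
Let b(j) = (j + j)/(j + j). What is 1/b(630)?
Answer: 1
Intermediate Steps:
b(j) = 1 (b(j) = (2*j)/((2*j)) = (2*j)*(1/(2*j)) = 1)
1/b(630) = 1/1 = 1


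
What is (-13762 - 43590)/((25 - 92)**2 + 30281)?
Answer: -28676/17385 ≈ -1.6495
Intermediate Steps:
(-13762 - 43590)/((25 - 92)**2 + 30281) = -57352/((-67)**2 + 30281) = -57352/(4489 + 30281) = -57352/34770 = -57352*1/34770 = -28676/17385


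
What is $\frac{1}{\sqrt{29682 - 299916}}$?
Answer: $- \frac{i \sqrt{30026}}{90078} \approx - 0.0019237 i$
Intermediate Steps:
$\frac{1}{\sqrt{29682 - 299916}} = \frac{1}{\sqrt{-270234}} = \frac{1}{3 i \sqrt{30026}} = - \frac{i \sqrt{30026}}{90078}$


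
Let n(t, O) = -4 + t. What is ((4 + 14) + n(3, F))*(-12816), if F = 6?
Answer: -217872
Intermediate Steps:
((4 + 14) + n(3, F))*(-12816) = ((4 + 14) + (-4 + 3))*(-12816) = (18 - 1)*(-12816) = 17*(-12816) = -217872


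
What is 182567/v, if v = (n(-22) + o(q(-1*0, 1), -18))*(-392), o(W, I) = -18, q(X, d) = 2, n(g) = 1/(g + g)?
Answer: 286891/11102 ≈ 25.841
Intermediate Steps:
n(g) = 1/(2*g)
v = 77714/11 (v = ((½)/(-22) - 18)*(-392) = ((½)*(-1/22) - 18)*(-392) = (-1/44 - 18)*(-392) = -793/44*(-392) = 77714/11 ≈ 7064.9)
182567/v = 182567/(77714/11) = 182567*(11/77714) = 286891/11102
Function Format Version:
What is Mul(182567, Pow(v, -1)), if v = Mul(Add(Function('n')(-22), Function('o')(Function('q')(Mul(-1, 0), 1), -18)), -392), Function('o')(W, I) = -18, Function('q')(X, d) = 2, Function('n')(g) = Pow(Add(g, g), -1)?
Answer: Rational(286891, 11102) ≈ 25.841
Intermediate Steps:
Function('n')(g) = Mul(Rational(1, 2), Pow(g, -1)) (Function('n')(g) = Pow(Mul(2, g), -1) = Mul(Rational(1, 2), Pow(g, -1)))
v = Rational(77714, 11) (v = Mul(Add(Mul(Rational(1, 2), Pow(-22, -1)), -18), -392) = Mul(Add(Mul(Rational(1, 2), Rational(-1, 22)), -18), -392) = Mul(Add(Rational(-1, 44), -18), -392) = Mul(Rational(-793, 44), -392) = Rational(77714, 11) ≈ 7064.9)
Mul(182567, Pow(v, -1)) = Mul(182567, Pow(Rational(77714, 11), -1)) = Mul(182567, Rational(11, 77714)) = Rational(286891, 11102)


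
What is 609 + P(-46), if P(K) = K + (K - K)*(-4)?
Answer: 563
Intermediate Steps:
P(K) = K (P(K) = K + 0*(-4) = K + 0 = K)
609 + P(-46) = 609 - 46 = 563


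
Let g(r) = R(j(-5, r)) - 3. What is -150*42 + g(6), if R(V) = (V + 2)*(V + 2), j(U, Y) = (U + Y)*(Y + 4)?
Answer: -6159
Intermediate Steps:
j(U, Y) = (4 + Y)*(U + Y) (j(U, Y) = (U + Y)*(4 + Y) = (4 + Y)*(U + Y))
R(V) = (2 + V)² (R(V) = (2 + V)*(2 + V) = (2 + V)²)
g(r) = -3 + (-18 + r² - r)² (g(r) = (2 + (r² + 4*(-5) + 4*r - 5*r))² - 3 = (2 + (r² - 20 + 4*r - 5*r))² - 3 = (2 + (-20 + r² - r))² - 3 = (-18 + r² - r)² - 3 = -3 + (-18 + r² - r)²)
-150*42 + g(6) = -150*42 + (-3 + (18 + 6 - 1*6²)²) = -6300 + (-3 + (18 + 6 - 1*36)²) = -6300 + (-3 + (18 + 6 - 36)²) = -6300 + (-3 + (-12)²) = -6300 + (-3 + 144) = -6300 + 141 = -6159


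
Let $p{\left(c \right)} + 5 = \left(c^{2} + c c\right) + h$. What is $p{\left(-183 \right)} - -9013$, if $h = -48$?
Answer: $75938$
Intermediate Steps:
$p{\left(c \right)} = -53 + 2 c^{2}$ ($p{\left(c \right)} = -5 - \left(48 - c^{2} - c c\right) = -5 + \left(\left(c^{2} + c^{2}\right) - 48\right) = -5 + \left(2 c^{2} - 48\right) = -5 + \left(-48 + 2 c^{2}\right) = -53 + 2 c^{2}$)
$p{\left(-183 \right)} - -9013 = \left(-53 + 2 \left(-183\right)^{2}\right) - -9013 = \left(-53 + 2 \cdot 33489\right) + 9013 = \left(-53 + 66978\right) + 9013 = 66925 + 9013 = 75938$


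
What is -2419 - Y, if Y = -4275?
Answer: 1856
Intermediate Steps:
-2419 - Y = -2419 - 1*(-4275) = -2419 + 4275 = 1856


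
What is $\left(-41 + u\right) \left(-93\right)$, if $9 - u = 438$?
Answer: $43710$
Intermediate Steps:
$u = -429$ ($u = 9 - 438 = -429$)
$\left(-41 + u\right) \left(-93\right) = \left(-41 - 429\right) \left(-93\right) = \left(-470\right) \left(-93\right) = 43710$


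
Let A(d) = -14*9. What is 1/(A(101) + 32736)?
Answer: 1/32610 ≈ 3.0665e-5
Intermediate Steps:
A(d) = -126
1/(A(101) + 32736) = 1/(-126 + 32736) = 1/32610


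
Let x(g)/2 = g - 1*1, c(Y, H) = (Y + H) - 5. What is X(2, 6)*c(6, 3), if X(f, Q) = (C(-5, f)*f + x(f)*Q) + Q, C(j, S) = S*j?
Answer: -8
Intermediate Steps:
c(Y, H) = -5 + H + Y (c(Y, H) = (H + Y) - 5 = -5 + H + Y)
x(g) = -2 + 2*g (x(g) = 2*(g - 1*1) = 2*(g - 1) = 2*(-1 + g) = -2 + 2*g)
X(f, Q) = Q - 5*f**2 + Q*(-2 + 2*f) (X(f, Q) = ((f*(-5))*f + (-2 + 2*f)*Q) + Q = ((-5*f)*f + Q*(-2 + 2*f)) + Q = (-5*f**2 + Q*(-2 + 2*f)) + Q = Q - 5*f**2 + Q*(-2 + 2*f))
X(2, 6)*c(6, 3) = (-1*6 - 5*2**2 + 2*6*2)*(-5 + 3 + 6) = (-6 - 5*4 + 24)*4 = (-6 - 20 + 24)*4 = -2*4 = -8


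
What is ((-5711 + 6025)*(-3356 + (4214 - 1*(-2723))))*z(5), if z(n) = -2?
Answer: -2248868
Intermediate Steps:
((-5711 + 6025)*(-3356 + (4214 - 1*(-2723))))*z(5) = ((-5711 + 6025)*(-3356 + (4214 - 1*(-2723))))*(-2) = (314*(-3356 + (4214 + 2723)))*(-2) = (314*(-3356 + 6937))*(-2) = (314*3581)*(-2) = 1124434*(-2) = -2248868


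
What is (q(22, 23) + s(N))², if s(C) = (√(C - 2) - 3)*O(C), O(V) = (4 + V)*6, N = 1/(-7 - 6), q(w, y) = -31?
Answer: 20157361/2197 - 2425356*I*√39/2197 ≈ 9175.0 - 6894.1*I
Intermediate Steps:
N = -1/13 (N = 1/(-13) = -1/13 ≈ -0.076923)
O(V) = 24 + 6*V
s(C) = (-3 + √(-2 + C))*(24 + 6*C) (s(C) = (√(C - 2) - 3)*(24 + 6*C) = (√(-2 + C) - 3)*(24 + 6*C) = (-3 + √(-2 + C))*(24 + 6*C))
(q(22, 23) + s(N))² = (-31 + 6*(-3 + √(-2 - 1/13))*(4 - 1/13))² = (-31 + 6*(-3 + √(-27/13))*(51/13))² = (-31 + 6*(-3 + 3*I*√39/13)*(51/13))² = (-31 + (-918/13 + 918*I*√39/169))² = (-1321/13 + 918*I*√39/169)²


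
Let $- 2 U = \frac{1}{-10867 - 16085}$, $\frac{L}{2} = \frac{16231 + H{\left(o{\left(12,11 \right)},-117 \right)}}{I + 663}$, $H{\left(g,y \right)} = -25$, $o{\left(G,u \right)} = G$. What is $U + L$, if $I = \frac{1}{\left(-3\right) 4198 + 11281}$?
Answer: $\frac{1146995513371}{23462201136} \approx 48.887$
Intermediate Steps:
$I = - \frac{1}{1313}$ ($I = \frac{1}{-12594 + 11281} = \frac{1}{-1313} = - \frac{1}{1313} \approx -0.00076161$)
$L = \frac{21278478}{435259}$ ($L = 2 \frac{16231 - 25}{- \frac{1}{1313} + 663} = 2 \frac{16206}{\frac{870518}{1313}} = 2 \cdot 16206 \cdot \frac{1313}{870518} = 2 \cdot \frac{10639239}{435259} = \frac{21278478}{435259} \approx 48.887$)
$U = \frac{1}{53904}$ ($U = - \frac{1}{2 \left(-10867 - 16085\right)} = - \frac{1}{2 \left(-26952\right)} = \left(- \frac{1}{2}\right) \left(- \frac{1}{26952}\right) = \frac{1}{53904} \approx 1.8552 \cdot 10^{-5}$)
$U + L = \frac{1}{53904} + \frac{21278478}{435259} = \frac{1146995513371}{23462201136}$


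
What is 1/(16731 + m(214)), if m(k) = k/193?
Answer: 193/3229297 ≈ 5.9765e-5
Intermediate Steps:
m(k) = k/193 (m(k) = k*(1/193) = k/193)
1/(16731 + m(214)) = 1/(16731 + (1/193)*214) = 1/(16731 + 214/193) = 1/(3229297/193) = 193/3229297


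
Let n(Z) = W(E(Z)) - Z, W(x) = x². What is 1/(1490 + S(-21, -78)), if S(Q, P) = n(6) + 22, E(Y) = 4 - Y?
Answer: 1/1510 ≈ 0.00066225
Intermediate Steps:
n(Z) = (4 - Z)² - Z
S(Q, P) = 20 (S(Q, P) = ((-4 + 6)² - 1*6) + 22 = (2² - 6) + 22 = (4 - 6) + 22 = -2 + 22 = 20)
1/(1490 + S(-21, -78)) = 1/(1490 + 20) = 1/1510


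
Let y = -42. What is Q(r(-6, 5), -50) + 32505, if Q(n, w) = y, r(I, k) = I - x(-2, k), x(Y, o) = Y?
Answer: 32463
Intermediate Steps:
r(I, k) = 2 + I (r(I, k) = I - 1*(-2) = I + 2 = 2 + I)
Q(n, w) = -42
Q(r(-6, 5), -50) + 32505 = -42 + 32505 = 32463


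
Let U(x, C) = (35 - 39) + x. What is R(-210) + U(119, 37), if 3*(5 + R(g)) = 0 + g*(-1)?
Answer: 180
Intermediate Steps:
U(x, C) = -4 + x
R(g) = -5 - g/3 (R(g) = -5 + (0 + g*(-1))/3 = -5 + (0 - g)/3 = -5 + (-g)/3 = -5 - g/3)
R(-210) + U(119, 37) = (-5 - ⅓*(-210)) + (-4 + 119) = (-5 + 70) + 115 = 65 + 115 = 180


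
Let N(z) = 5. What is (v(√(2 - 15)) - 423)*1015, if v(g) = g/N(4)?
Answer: -429345 + 203*I*√13 ≈ -4.2935e+5 + 731.93*I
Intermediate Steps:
v(g) = g/5
(v(√(2 - 15)) - 423)*1015 = (√(2 - 15)/5 - 423)*1015 = (√(-13)/5 - 423)*1015 = ((I*√13)/5 - 423)*1015 = (I*√13/5 - 423)*1015 = (-423 + I*√13/5)*1015 = -429345 + 203*I*√13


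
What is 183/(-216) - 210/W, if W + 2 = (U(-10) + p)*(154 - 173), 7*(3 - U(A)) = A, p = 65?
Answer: -28643/41616 ≈ -0.68827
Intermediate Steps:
U(A) = 3 - A/7
W = -9248/7 (W = -2 + ((3 - ⅐*(-10)) + 65)*(154 - 173) = -2 + ((3 + 10/7) + 65)*(-19) = -2 + (31/7 + 65)*(-19) = -2 + (486/7)*(-19) = -2 - 9234/7 = -9248/7 ≈ -1321.1)
183/(-216) - 210/W = 183/(-216) - 210/(-9248/7) = 183*(-1/216) - 210*(-7/9248) = -61/72 + 735/4624 = -28643/41616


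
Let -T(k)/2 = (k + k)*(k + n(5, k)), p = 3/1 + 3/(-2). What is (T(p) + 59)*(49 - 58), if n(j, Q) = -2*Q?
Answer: -612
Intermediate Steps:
p = 3/2 (p = 3*1 + 3*(-1/2) = 3 - 3/2 = 3/2 ≈ 1.5000)
T(k) = 4*k**2 (T(k) = -2*(k + k)*(k - 2*k) = -2*2*k*(-k) = -(-4)*k**2 = 4*k**2)
(T(p) + 59)*(49 - 58) = (4*(3/2)**2 + 59)*(49 - 58) = (4*(9/4) + 59)*(-9) = (9 + 59)*(-9) = 68*(-9) = -612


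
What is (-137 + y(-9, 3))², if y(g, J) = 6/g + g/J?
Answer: 178084/9 ≈ 19787.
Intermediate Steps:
(-137 + y(-9, 3))² = (-137 + (6/(-9) - 9/3))² = (-137 + (6*(-⅑) - 9*⅓))² = (-137 + (-⅔ - 3))² = (-137 - 11/3)² = (-422/3)² = 178084/9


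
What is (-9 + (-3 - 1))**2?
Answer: 169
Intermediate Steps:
(-9 + (-3 - 1))**2 = (-9 - 4)**2 = (-13)**2 = 169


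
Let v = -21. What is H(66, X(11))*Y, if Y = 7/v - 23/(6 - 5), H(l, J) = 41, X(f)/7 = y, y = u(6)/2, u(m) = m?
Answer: -2870/3 ≈ -956.67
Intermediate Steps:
y = 3 (y = 6/2 = 6*(½) = 3)
X(f) = 21 (X(f) = 7*3 = 21)
Y = -70/3 (Y = 7/(-21) - 23/(6 - 5) = 7*(-1/21) - 23/1 = -⅓ - 23*1 = -⅓ - 23 = -70/3 ≈ -23.333)
H(66, X(11))*Y = 41*(-70/3) = -2870/3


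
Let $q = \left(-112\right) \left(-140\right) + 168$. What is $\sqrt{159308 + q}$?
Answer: $2 \sqrt{43789} \approx 418.52$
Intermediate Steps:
$q = 15848$ ($q = 15680 + 168 = 15848$)
$\sqrt{159308 + q} = \sqrt{159308 + 15848} = \sqrt{175156} = 2 \sqrt{43789}$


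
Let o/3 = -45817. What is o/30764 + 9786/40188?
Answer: -435235357/103028636 ≈ -4.2244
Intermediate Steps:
o = -137451 (o = 3*(-45817) = -137451)
o/30764 + 9786/40188 = -137451/30764 + 9786/40188 = -137451*1/30764 + 9786*(1/40188) = -137451/30764 + 1631/6698 = -435235357/103028636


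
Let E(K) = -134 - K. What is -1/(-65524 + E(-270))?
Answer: 1/65388 ≈ 1.5293e-5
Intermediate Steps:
-1/(-65524 + E(-270)) = -1/(-65524 + (-134 - 1*(-270))) = -1/(-65524 + (-134 + 270)) = -1/(-65524 + 136) = -1/(-65388) = -1*(-1/65388) = 1/65388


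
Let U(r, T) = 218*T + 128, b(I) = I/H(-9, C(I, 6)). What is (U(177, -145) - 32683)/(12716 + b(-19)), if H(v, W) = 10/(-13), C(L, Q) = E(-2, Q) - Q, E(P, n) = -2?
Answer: -641650/127407 ≈ -5.0362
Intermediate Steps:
C(L, Q) = -2 - Q
H(v, W) = -10/13 (H(v, W) = 10*(-1/13) = -10/13)
b(I) = -13*I/10 (b(I) = I/(-10/13) = I*(-13/10) = -13*I/10)
U(r, T) = 128 + 218*T
(U(177, -145) - 32683)/(12716 + b(-19)) = ((128 + 218*(-145)) - 32683)/(12716 - 13/10*(-19)) = ((128 - 31610) - 32683)/(12716 + 247/10) = (-31482 - 32683)/(127407/10) = -64165*10/127407 = -641650/127407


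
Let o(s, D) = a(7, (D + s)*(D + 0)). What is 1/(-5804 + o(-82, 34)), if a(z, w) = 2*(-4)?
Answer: -1/5812 ≈ -0.00017206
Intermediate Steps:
a(z, w) = -8
o(s, D) = -8
1/(-5804 + o(-82, 34)) = 1/(-5804 - 8) = 1/(-5812) = -1/5812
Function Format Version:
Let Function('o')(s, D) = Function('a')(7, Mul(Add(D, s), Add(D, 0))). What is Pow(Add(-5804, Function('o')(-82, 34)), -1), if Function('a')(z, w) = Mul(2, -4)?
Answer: Rational(-1, 5812) ≈ -0.00017206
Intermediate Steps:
Function('a')(z, w) = -8
Function('o')(s, D) = -8
Pow(Add(-5804, Function('o')(-82, 34)), -1) = Pow(Add(-5804, -8), -1) = Pow(-5812, -1) = Rational(-1, 5812)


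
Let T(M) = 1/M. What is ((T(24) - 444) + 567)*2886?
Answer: 1420393/4 ≈ 3.5510e+5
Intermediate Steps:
((T(24) - 444) + 567)*2886 = ((1/24 - 444) + 567)*2886 = (-10655/24 + 567)*2886 = (2953/24)*2886 = 1420393/4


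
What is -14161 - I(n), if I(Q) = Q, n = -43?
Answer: -14118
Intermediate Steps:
-14161 - I(n) = -14161 - 1*(-43) = -14161 + 43 = -14118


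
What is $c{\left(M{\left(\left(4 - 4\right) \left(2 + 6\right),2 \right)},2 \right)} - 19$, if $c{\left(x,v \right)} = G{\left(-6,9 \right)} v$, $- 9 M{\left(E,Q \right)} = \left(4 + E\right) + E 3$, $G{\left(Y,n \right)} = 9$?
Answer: $-1$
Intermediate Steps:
$M{\left(E,Q \right)} = - \frac{4}{9} - \frac{4 E}{9}$ ($M{\left(E,Q \right)} = - \frac{\left(4 + E\right) + E 3}{9} = - \frac{\left(4 + E\right) + 3 E}{9} = - \frac{4 + 4 E}{9} = - \frac{4}{9} - \frac{4 E}{9}$)
$c{\left(x,v \right)} = 9 v$
$c{\left(M{\left(\left(4 - 4\right) \left(2 + 6\right),2 \right)},2 \right)} - 19 = 9 \cdot 2 - 19 = 18 - 19 = -1$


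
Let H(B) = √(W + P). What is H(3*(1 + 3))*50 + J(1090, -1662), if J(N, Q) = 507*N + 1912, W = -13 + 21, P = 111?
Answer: 554542 + 50*√119 ≈ 5.5509e+5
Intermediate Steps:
W = 8
J(N, Q) = 1912 + 507*N
H(B) = √119 (H(B) = √(8 + 111) = √119)
H(3*(1 + 3))*50 + J(1090, -1662) = √119*50 + (1912 + 507*1090) = 50*√119 + (1912 + 552630) = 50*√119 + 554542 = 554542 + 50*√119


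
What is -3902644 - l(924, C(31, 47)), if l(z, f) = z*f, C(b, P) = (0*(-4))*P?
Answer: -3902644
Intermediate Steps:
C(b, P) = 0 (C(b, P) = 0*P = 0)
l(z, f) = f*z
-3902644 - l(924, C(31, 47)) = -3902644 - 0*924 = -3902644 - 1*0 = -3902644 + 0 = -3902644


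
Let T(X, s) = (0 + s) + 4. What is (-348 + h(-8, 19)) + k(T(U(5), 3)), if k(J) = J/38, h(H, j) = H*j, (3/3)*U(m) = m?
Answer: -18993/38 ≈ -499.82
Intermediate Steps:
U(m) = m
T(X, s) = 4 + s (T(X, s) = s + 4 = 4 + s)
k(J) = J/38 (k(J) = J*(1/38) = J/38)
(-348 + h(-8, 19)) + k(T(U(5), 3)) = (-348 - 8*19) + (4 + 3)/38 = (-348 - 152) + (1/38)*7 = -500 + 7/38 = -18993/38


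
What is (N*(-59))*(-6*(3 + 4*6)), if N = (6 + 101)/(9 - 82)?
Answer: -1022706/73 ≈ -14010.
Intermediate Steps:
N = -107/73 (N = 107/(-73) = 107*(-1/73) = -107/73 ≈ -1.4658)
(N*(-59))*(-6*(3 + 4*6)) = (-107/73*(-59))*(-6*(3 + 4*6)) = 6313*(-6*(3 + 24))/73 = 6313*(-6*27)/73 = (6313/73)*(-162) = -1022706/73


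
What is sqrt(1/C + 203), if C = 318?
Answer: sqrt(20528490)/318 ≈ 14.248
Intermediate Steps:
sqrt(1/C + 203) = sqrt(1/318 + 203) = sqrt(64555/318) = sqrt(20528490)/318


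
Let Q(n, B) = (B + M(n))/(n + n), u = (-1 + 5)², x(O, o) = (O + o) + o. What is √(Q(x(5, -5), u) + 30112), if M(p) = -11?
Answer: √120446/2 ≈ 173.53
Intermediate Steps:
x(O, o) = O + 2*o
u = 16 (u = 4² = 16)
Q(n, B) = (-11 + B)/(2*n) (Q(n, B) = (B - 11)/(n + n) = (-11 + B)/((2*n)) = (-11 + B)*(1/(2*n)) = (-11 + B)/(2*n))
√(Q(x(5, -5), u) + 30112) = √((-11 + 16)/(2*(5 + 2*(-5))) + 30112) = √((½)*5/(5 - 10) + 30112) = √((½)*5/(-5) + 30112) = √((½)*(-⅕)*5 + 30112) = √(-½ + 30112) = √(60223/2) = √120446/2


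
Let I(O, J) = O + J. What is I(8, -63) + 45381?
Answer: 45326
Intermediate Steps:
I(O, J) = J + O
I(8, -63) + 45381 = (-63 + 8) + 45381 = -55 + 45381 = 45326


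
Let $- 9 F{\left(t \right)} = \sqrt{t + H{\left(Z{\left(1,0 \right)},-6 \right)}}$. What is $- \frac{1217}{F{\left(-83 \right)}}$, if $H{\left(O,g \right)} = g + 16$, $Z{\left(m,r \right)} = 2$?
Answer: $- \frac{10953 i \sqrt{73}}{73} \approx - 1282.0 i$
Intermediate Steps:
$H{\left(O,g \right)} = 16 + g$
$F{\left(t \right)} = - \frac{\sqrt{10 + t}}{9}$ ($F{\left(t \right)} = - \frac{\sqrt{t + \left(16 - 6\right)}}{9} = - \frac{\sqrt{t + 10}}{9} = - \frac{\sqrt{10 + t}}{9}$)
$- \frac{1217}{F{\left(-83 \right)}} = - \frac{1217}{\left(- \frac{1}{9}\right) \sqrt{10 - 83}} = - \frac{1217}{\left(- \frac{1}{9}\right) \sqrt{-73}} = - \frac{1217}{\left(- \frac{1}{9}\right) i \sqrt{73}} = - 1217 \frac{9 i \sqrt{73}}{73} = - \frac{10953 i \sqrt{73}}{73}$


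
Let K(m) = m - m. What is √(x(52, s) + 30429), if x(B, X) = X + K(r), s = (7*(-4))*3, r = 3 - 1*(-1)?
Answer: 17*√105 ≈ 174.20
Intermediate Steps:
r = 4 (r = 3 + 1 = 4)
s = -84 (s = -28*3 = -84)
K(m) = 0
x(B, X) = X (x(B, X) = X + 0 = X)
√(x(52, s) + 30429) = √(-84 + 30429) = √30345 = 17*√105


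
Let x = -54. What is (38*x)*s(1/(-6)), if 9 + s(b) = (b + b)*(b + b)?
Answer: 18240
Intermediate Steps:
s(b) = -9 + 4*b² (s(b) = -9 + (b + b)*(b + b) = -9 + (2*b)*(2*b) = -9 + 4*b²)
(38*x)*s(1/(-6)) = (38*(-54))*(-9 + 4*(1/(-6))²) = -2052*(-9 + 4*(-⅙)²) = -2052*(-9 + 4*(1/36)) = -2052*(-9 + ⅑) = -2052*(-80/9) = 18240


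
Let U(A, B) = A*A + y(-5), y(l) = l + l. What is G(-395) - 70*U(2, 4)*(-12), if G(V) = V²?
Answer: 150985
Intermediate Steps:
y(l) = 2*l
U(A, B) = -10 + A² (U(A, B) = A*A + 2*(-5) = A² - 10 = -10 + A²)
G(-395) - 70*U(2, 4)*(-12) = (-395)² - 70*(-10 + 2²)*(-12) = 156025 - 70*(-10 + 4)*(-12) = 156025 - 70*(-6)*(-12) = 156025 - (-420)*(-12) = 156025 - 1*5040 = 156025 - 5040 = 150985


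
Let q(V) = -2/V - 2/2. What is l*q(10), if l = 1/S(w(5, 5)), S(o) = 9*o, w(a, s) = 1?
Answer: -2/15 ≈ -0.13333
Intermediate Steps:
l = ⅑ (l = 1/(9*1) = 1/9 = ⅑ ≈ 0.11111)
q(V) = -1 - 2/V (q(V) = -2/V - 2*½ = -2/V - 1 = -1 - 2/V)
l*q(10) = ((-2 - 1*10)/10)/9 = ((-2 - 10)/10)/9 = ((⅒)*(-12))/9 = (⅑)*(-6/5) = -2/15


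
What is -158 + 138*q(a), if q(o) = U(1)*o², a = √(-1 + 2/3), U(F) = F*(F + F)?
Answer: -250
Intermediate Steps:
U(F) = 2*F² (U(F) = F*(2*F) = 2*F²)
a = I*√3/3 (a = √(-1 + 2*(⅓)) = √(-1 + ⅔) = √(-⅓) = I*√3/3 ≈ 0.57735*I)
q(o) = 2*o² (q(o) = (2*1²)*o² = (2*1)*o² = 2*o²)
-158 + 138*q(a) = -158 + 138*(2*(I*√3/3)²) = -158 + 138*(2*(-⅓)) = -158 + 138*(-⅔) = -158 - 92 = -250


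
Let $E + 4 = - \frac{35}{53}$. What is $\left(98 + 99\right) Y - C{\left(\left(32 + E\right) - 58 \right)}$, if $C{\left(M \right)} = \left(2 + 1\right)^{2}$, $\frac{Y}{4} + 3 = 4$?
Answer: $779$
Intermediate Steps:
$Y = 4$ ($Y = -12 + 4 \cdot 4 = -12 + 16 = 4$)
$E = - \frac{247}{53}$ ($E = -4 - \frac{35}{53} = - \frac{247}{53} \approx -4.6604$)
$C{\left(M \right)} = 9$ ($C{\left(M \right)} = 3^{2} = 9$)
$\left(98 + 99\right) Y - C{\left(\left(32 + E\right) - 58 \right)} = \left(98 + 99\right) 4 - 9 = 197 \cdot 4 - 9 = 788 - 9 = 779$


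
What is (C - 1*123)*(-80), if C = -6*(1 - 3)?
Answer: 8880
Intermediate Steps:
C = 12 (C = -6*(-2) = 12)
(C - 1*123)*(-80) = (12 - 1*123)*(-80) = (12 - 123)*(-80) = -111*(-80) = 8880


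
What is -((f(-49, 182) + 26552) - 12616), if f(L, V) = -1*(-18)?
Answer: -13954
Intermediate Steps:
f(L, V) = 18
-((f(-49, 182) + 26552) - 12616) = -((18 + 26552) - 12616) = -(26570 - 12616) = -1*13954 = -13954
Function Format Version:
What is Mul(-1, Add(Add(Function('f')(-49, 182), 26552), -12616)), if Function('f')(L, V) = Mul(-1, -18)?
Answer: -13954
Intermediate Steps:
Function('f')(L, V) = 18
Mul(-1, Add(Add(Function('f')(-49, 182), 26552), -12616)) = Mul(-1, Add(Add(18, 26552), -12616)) = Mul(-1, Add(26570, -12616)) = Mul(-1, 13954) = -13954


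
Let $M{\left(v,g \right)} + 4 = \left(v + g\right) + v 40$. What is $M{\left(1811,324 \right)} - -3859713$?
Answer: $3934284$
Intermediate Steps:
$M{\left(v,g \right)} = -4 + g + 41 v$ ($M{\left(v,g \right)} = -4 + \left(\left(v + g\right) + v 40\right) = -4 + \left(\left(g + v\right) + 40 v\right) = -4 + \left(g + 41 v\right) = -4 + g + 41 v$)
$M{\left(1811,324 \right)} - -3859713 = \left(-4 + 324 + 41 \cdot 1811\right) - -3859713 = \left(-4 + 324 + 74251\right) + 3859713 = 74571 + 3859713 = 3934284$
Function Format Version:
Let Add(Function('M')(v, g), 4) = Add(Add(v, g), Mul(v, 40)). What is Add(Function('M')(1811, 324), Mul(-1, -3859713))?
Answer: 3934284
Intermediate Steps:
Function('M')(v, g) = Add(-4, g, Mul(41, v)) (Function('M')(v, g) = Add(-4, Add(Add(v, g), Mul(v, 40))) = Add(-4, Add(Add(g, v), Mul(40, v))) = Add(-4, Add(g, Mul(41, v))) = Add(-4, g, Mul(41, v)))
Add(Function('M')(1811, 324), Mul(-1, -3859713)) = Add(Add(-4, 324, Mul(41, 1811)), Mul(-1, -3859713)) = Add(Add(-4, 324, 74251), 3859713) = Add(74571, 3859713) = 3934284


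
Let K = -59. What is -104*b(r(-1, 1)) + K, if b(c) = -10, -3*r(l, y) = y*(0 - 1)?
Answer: 981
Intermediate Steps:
r(l, y) = y/3 (r(l, y) = -y*(0 - 1)/3 = -y*(-1)/3 = -(-1)*y/3 = y/3)
-104*b(r(-1, 1)) + K = -104*(-10) - 59 = 1040 - 59 = 981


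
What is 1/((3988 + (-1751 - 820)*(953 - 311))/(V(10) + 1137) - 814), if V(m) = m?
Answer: -1147/2580252 ≈ -0.00044453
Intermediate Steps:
1/((3988 + (-1751 - 820)*(953 - 311))/(V(10) + 1137) - 814) = 1/((3988 + (-1751 - 820)*(953 - 311))/(10 + 1137) - 814) = 1/((3988 - 2571*642)/1147 - 814) = 1/((3988 - 1650582)*(1/1147) - 814) = 1/(-1646594*1/1147 - 814) = 1/(-1646594/1147 - 814) = 1/(-2580252/1147) = -1147/2580252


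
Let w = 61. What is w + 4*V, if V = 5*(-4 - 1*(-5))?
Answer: 81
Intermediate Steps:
V = 5 (V = 5*(-4 + 5) = 5*1 = 5)
w + 4*V = 61 + 4*5 = 61 + 20 = 81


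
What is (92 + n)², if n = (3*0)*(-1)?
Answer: 8464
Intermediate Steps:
n = 0 (n = 0*(-1) = 0)
(92 + n)² = (92 + 0)² = 92² = 8464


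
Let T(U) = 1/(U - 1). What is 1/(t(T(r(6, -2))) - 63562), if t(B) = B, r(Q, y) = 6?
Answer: -5/317809 ≈ -1.5733e-5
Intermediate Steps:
T(U) = 1/(-1 + U)
1/(t(T(r(6, -2))) - 63562) = 1/(1/(-1 + 6) - 63562) = 1/(1/5 - 63562) = 1/(⅕ - 63562) = 1/(-317809/5) = -5/317809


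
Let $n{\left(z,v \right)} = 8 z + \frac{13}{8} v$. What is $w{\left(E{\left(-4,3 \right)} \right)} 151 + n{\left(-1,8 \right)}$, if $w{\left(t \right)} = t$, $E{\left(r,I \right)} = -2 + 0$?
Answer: $-297$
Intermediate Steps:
$E{\left(r,I \right)} = -2$
$n{\left(z,v \right)} = 8 z + \frac{13 v}{8}$ ($n{\left(z,v \right)} = 8 z + 13 \cdot \frac{1}{8} v = 8 z + \frac{13 v}{8}$)
$w{\left(E{\left(-4,3 \right)} \right)} 151 + n{\left(-1,8 \right)} = \left(-2\right) 151 + \left(8 \left(-1\right) + \frac{13}{8} \cdot 8\right) = -302 + \left(-8 + 13\right) = -302 + 5 = -297$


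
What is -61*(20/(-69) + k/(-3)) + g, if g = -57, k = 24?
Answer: 30959/69 ≈ 448.68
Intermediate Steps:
-61*(20/(-69) + k/(-3)) + g = -61*(20/(-69) + 24/(-3)) - 57 = -61*(20*(-1/69) + 24*(-1/3)) - 57 = -61*(-20/69 - 8) - 57 = -61*(-572/69) - 57 = 34892/69 - 57 = 30959/69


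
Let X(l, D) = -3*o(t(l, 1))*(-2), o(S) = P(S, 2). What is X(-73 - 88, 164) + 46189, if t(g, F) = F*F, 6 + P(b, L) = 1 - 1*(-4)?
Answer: 46183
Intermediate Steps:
P(b, L) = -1 (P(b, L) = -6 + (1 - 1*(-4)) = -6 + (1 + 4) = -6 + 5 = -1)
t(g, F) = F**2
o(S) = -1
X(l, D) = -6 (X(l, D) = -3*(-1)*(-2) = 3*(-2) = -6)
X(-73 - 88, 164) + 46189 = -6 + 46189 = 46183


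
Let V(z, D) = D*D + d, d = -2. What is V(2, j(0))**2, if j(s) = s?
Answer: 4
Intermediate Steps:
V(z, D) = -2 + D**2 (V(z, D) = D*D - 2 = D**2 - 2 = -2 + D**2)
V(2, j(0))**2 = (-2 + 0**2)**2 = (-2 + 0)**2 = (-2)**2 = 4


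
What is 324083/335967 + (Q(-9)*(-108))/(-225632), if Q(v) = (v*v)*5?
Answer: 21954673009/18951226536 ≈ 1.1585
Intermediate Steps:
Q(v) = 5*v**2 (Q(v) = v**2*5 = 5*v**2)
324083/335967 + (Q(-9)*(-108))/(-225632) = 324083/335967 + ((5*(-9)**2)*(-108))/(-225632) = 324083*(1/335967) + ((5*81)*(-108))*(-1/225632) = 324083/335967 + (405*(-108))*(-1/225632) = 324083/335967 - 43740*(-1/225632) = 324083/335967 + 10935/56408 = 21954673009/18951226536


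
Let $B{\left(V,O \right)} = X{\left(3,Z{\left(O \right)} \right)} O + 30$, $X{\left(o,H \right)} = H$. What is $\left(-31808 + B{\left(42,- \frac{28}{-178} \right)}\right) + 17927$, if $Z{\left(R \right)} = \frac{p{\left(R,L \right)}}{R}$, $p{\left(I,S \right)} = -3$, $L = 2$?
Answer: $-13854$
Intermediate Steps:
$Z{\left(R \right)} = - \frac{3}{R}$
$B{\left(V,O \right)} = 27$ ($B{\left(V,O \right)} = - \frac{3}{O} O + 30 = -3 + 30 = 27$)
$\left(-31808 + B{\left(42,- \frac{28}{-178} \right)}\right) + 17927 = \left(-31808 + 27\right) + 17927 = -31781 + 17927 = -13854$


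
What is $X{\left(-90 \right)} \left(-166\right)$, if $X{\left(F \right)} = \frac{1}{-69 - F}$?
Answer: $- \frac{166}{21} \approx -7.9048$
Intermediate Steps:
$X{\left(-90 \right)} \left(-166\right) = - \frac{1}{69 - 90} \left(-166\right) = - \frac{1}{-21} \left(-166\right) = \left(-1\right) \left(- \frac{1}{21}\right) \left(-166\right) = \frac{1}{21} \left(-166\right) = - \frac{166}{21}$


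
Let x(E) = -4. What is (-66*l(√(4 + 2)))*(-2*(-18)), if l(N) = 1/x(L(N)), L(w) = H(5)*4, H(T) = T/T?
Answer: 594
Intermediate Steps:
H(T) = 1
L(w) = 4 (L(w) = 1*4 = 4)
l(N) = -¼ (l(N) = 1/(-4) = -¼)
(-66*l(√(4 + 2)))*(-2*(-18)) = (-66*(-¼))*(-2*(-18)) = (33/2)*36 = 594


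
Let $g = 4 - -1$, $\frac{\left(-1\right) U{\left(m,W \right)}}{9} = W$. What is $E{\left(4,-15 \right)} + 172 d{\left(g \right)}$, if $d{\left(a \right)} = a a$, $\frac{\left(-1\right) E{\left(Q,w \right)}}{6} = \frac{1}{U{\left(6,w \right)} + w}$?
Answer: $\frac{85999}{20} \approx 4300.0$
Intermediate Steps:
$U{\left(m,W \right)} = - 9 W$
$E{\left(Q,w \right)} = \frac{3}{4 w}$ ($E{\left(Q,w \right)} = - \frac{6}{- 9 w + w} = - \frac{6}{\left(-8\right) w} = - 6 \left(- \frac{1}{8 w}\right) = \frac{3}{4 w}$)
$g = 5$ ($g = 4 + 1 = 5$)
$d{\left(a \right)} = a^{2}$
$E{\left(4,-15 \right)} + 172 d{\left(g \right)} = \frac{3}{4 \left(-15\right)} + 172 \cdot 5^{2} = \frac{3}{4} \left(- \frac{1}{15}\right) + 172 \cdot 25 = - \frac{1}{20} + 4300 = \frac{85999}{20}$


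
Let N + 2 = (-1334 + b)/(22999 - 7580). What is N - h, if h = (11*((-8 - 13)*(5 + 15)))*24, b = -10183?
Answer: 1709616365/15419 ≈ 1.1088e+5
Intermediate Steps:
h = -110880 (h = (11*(-21*20))*24 = (11*(-420))*24 = -4620*24 = -110880)
N = -42355/15419 (N = -2 + (-1334 - 10183)/(22999 - 7580) = -2 - 11517/15419 = -42355/15419 ≈ -2.7469)
N - h = -42355/15419 - 1*(-110880) = -42355/15419 + 110880 = 1709616365/15419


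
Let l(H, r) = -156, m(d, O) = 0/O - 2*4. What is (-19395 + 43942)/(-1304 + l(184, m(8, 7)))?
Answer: -24547/1460 ≈ -16.813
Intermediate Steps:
m(d, O) = -8 (m(d, O) = 0 - 8 = -8)
(-19395 + 43942)/(-1304 + l(184, m(8, 7))) = (-19395 + 43942)/(-1304 - 156) = 24547/(-1460) = 24547*(-1/1460) = -24547/1460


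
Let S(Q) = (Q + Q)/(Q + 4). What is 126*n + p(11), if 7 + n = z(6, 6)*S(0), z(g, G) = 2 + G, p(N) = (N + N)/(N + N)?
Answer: -881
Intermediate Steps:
p(N) = 1 (p(N) = (2*N)/((2*N)) = (2*N)*(1/(2*N)) = 1)
S(Q) = 2*Q/(4 + Q) (S(Q) = (2*Q)/(4 + Q) = 2*Q/(4 + Q))
n = -7 (n = -7 + (2 + 6)*(2*0/(4 + 0)) = -7 + 8*(2*0/4) = -7 + 8*(2*0*(¼)) = -7 + 8*0 = -7 + 0 = -7)
126*n + p(11) = 126*(-7) + 1 = -882 + 1 = -881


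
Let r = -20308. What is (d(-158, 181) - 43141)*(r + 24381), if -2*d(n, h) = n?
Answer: -175391526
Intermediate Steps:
d(n, h) = -n/2
(d(-158, 181) - 43141)*(r + 24381) = (-½*(-158) - 43141)*(-20308 + 24381) = (79 - 43141)*4073 = -43062*4073 = -175391526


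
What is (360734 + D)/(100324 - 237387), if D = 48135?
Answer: -408869/137063 ≈ -2.9831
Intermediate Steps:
(360734 + D)/(100324 - 237387) = (360734 + 48135)/(100324 - 237387) = 408869/(-137063) = 408869*(-1/137063) = -408869/137063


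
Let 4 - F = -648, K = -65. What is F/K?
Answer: -652/65 ≈ -10.031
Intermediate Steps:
F = 652 (F = 4 - 1*(-648) = 4 + 648 = 652)
F/K = 652/(-65) = 652*(-1/65) = -652/65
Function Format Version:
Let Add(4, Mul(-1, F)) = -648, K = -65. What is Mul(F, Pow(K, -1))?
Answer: Rational(-652, 65) ≈ -10.031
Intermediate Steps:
F = 652 (F = Add(4, Mul(-1, -648)) = Add(4, 648) = 652)
Mul(F, Pow(K, -1)) = Mul(652, Pow(-65, -1)) = Mul(652, Rational(-1, 65)) = Rational(-652, 65)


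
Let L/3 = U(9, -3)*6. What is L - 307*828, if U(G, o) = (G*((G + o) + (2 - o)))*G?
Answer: -238158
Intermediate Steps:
U(G, o) = G²*(2 + G) (U(G, o) = (G*(2 + G))*G = G²*(2 + G))
L = 16038 (L = 3*((9²*(2 + 9))*6) = 3*((81*11)*6) = 3*(891*6) = 3*5346 = 16038)
L - 307*828 = 16038 - 307*828 = 16038 - 254196 = -238158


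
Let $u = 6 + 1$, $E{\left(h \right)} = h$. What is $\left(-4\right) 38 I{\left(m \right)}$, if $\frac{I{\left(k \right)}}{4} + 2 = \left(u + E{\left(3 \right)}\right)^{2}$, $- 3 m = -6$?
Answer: $-59584$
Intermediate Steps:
$u = 7$
$m = 2$ ($m = \left(- \frac{1}{3}\right) \left(-6\right) = 2$)
$I{\left(k \right)} = 392$ ($I{\left(k \right)} = -8 + 4 \left(7 + 3\right)^{2} = -8 + 4 \cdot 10^{2} = -8 + 4 \cdot 100 = -8 + 400 = 392$)
$\left(-4\right) 38 I{\left(m \right)} = \left(-4\right) 38 \cdot 392 = \left(-152\right) 392 = -59584$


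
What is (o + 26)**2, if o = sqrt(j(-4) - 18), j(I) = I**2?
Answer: (26 + I*sqrt(2))**2 ≈ 674.0 + 73.539*I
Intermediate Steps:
o = I*sqrt(2) (o = sqrt((-4)**2 - 18) = sqrt(16 - 18) = sqrt(-2) = I*sqrt(2) ≈ 1.4142*I)
(o + 26)**2 = (I*sqrt(2) + 26)**2 = (26 + I*sqrt(2))**2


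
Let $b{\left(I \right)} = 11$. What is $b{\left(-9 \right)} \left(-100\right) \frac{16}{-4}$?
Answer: $4400$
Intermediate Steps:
$b{\left(-9 \right)} \left(-100\right) \frac{16}{-4} = 11 \left(-100\right) \frac{16}{-4} = - 1100 \cdot 16 \left(- \frac{1}{4}\right) = \left(-1100\right) \left(-4\right) = 4400$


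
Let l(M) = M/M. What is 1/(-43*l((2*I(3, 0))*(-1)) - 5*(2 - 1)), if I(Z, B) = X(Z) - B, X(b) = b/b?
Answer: -1/48 ≈ -0.020833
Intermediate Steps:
X(b) = 1
I(Z, B) = 1 - B
l(M) = 1
1/(-43*l((2*I(3, 0))*(-1)) - 5*(2 - 1)) = 1/(-43*1 - 5*(2 - 1)) = 1/(-43 - 5*1) = 1/(-43 - 5) = 1/(-48) = -1/48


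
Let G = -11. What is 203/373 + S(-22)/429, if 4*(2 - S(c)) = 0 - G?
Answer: 115743/213356 ≈ 0.54249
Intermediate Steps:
S(c) = -3/4 (S(c) = 2 - (0 - 1*(-11))/4 = 2 - (0 + 11)/4 = 2 - 1/4*11 = 2 - 11/4 = -3/4)
203/373 + S(-22)/429 = 203/373 - 3/4/429 = 203*(1/373) - 3/4*1/429 = 203/373 - 1/572 = 115743/213356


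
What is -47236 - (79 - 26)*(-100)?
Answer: -41936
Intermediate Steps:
-47236 - (79 - 26)*(-100) = -47236 - 53*(-100) = -47236 - 1*(-5300) = -47236 + 5300 = -41936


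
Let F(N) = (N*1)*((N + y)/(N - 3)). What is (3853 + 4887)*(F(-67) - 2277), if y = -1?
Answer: -143288804/7 ≈ -2.0470e+7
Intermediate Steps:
F(N) = N*(-1 + N)/(-3 + N) (F(N) = (N*1)*((N - 1)/(N - 3)) = N*((-1 + N)/(-3 + N)) = N*(-1 + N)/(-3 + N))
(3853 + 4887)*(F(-67) - 2277) = (3853 + 4887)*(-67*(-1 - 67)/(-3 - 67) - 2277) = 8740*(-67*(-68)/(-70) - 2277) = 8740*(-67*(-1/70)*(-68) - 2277) = 8740*(-2278/35 - 2277) = 8740*(-81973/35) = -143288804/7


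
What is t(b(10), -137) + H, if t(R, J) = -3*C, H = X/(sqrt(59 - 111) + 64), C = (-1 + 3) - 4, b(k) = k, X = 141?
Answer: 8478/1037 - 141*I*sqrt(13)/2074 ≈ 8.1755 - 0.24512*I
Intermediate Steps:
C = -2 (C = 2 - 4 = -2)
H = 141/(64 + 2*I*sqrt(13)) (H = 141/(sqrt(59 - 111) + 64) = 141/(sqrt(-52) + 64) = 141/(2*I*sqrt(13) + 64) = 141/(64 + 2*I*sqrt(13)) ≈ 2.1755 - 0.24512*I)
t(R, J) = 6 (t(R, J) = -3*(-2) = 6)
t(b(10), -137) + H = 6 + (2256/1037 - 141*I*sqrt(13)/2074) = 8478/1037 - 141*I*sqrt(13)/2074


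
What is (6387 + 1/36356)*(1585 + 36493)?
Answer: 4420965712147/18178 ≈ 2.4320e+8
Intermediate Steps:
(6387 + 1/36356)*(1585 + 36493) = (6387 + 1/36356)*38078 = (232205773/36356)*38078 = 4420965712147/18178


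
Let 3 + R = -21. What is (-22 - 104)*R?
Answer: 3024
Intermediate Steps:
R = -24 (R = -3 - 21 = -24)
(-22 - 104)*R = (-22 - 104)*(-24) = -126*(-24) = 3024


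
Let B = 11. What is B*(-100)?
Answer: -1100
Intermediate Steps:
B*(-100) = 11*(-100) = -1100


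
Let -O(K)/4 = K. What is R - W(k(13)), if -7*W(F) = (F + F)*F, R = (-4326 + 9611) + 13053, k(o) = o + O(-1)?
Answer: 128944/7 ≈ 18421.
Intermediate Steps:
O(K) = -4*K
k(o) = 4 + o (k(o) = o - 4*(-1) = o + 4 = 4 + o)
R = 18338 (R = 5285 + 13053 = 18338)
W(F) = -2*F²/7 (W(F) = -(F + F)*F/7 = -2*F*F/7 = -2*F²/7)
R - W(k(13)) = 18338 - (-2)*(4 + 13)²/7 = 18338 - (-2)*17²/7 = 18338 - (-2)*289/7 = 18338 - 1*(-578/7) = 18338 + 578/7 = 128944/7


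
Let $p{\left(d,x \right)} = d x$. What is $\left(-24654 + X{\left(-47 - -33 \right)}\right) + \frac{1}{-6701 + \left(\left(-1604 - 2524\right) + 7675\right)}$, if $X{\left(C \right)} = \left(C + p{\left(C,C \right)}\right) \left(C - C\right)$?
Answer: $- \frac{77758717}{3154} \approx -24654.0$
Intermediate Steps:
$X{\left(C \right)} = 0$ ($X{\left(C \right)} = \left(C + C C\right) \left(C - C\right) = \left(C + C^{2}\right) 0 = 0$)
$\left(-24654 + X{\left(-47 - -33 \right)}\right) + \frac{1}{-6701 + \left(\left(-1604 - 2524\right) + 7675\right)} = \left(-24654 + 0\right) + \frac{1}{-6701 + \left(\left(-1604 - 2524\right) + 7675\right)} = -24654 + \frac{1}{-6701 + \left(-4128 + 7675\right)} = -24654 + \frac{1}{-6701 + 3547} = -24654 + \frac{1}{-3154} = -24654 - \frac{1}{3154} = - \frac{77758717}{3154}$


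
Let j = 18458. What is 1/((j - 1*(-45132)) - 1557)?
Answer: 1/62033 ≈ 1.6120e-5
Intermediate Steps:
1/((j - 1*(-45132)) - 1557) = 1/((18458 - 1*(-45132)) - 1557) = 1/((18458 + 45132) - 1557) = 1/(63590 - 1557) = 1/62033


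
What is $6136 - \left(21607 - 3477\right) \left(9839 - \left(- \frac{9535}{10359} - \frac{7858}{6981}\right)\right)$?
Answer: $- \frac{4300692086371532}{24105393} \approx -1.7841 \cdot 10^{8}$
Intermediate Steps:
$6136 - \left(21607 - 3477\right) \left(9839 - \left(- \frac{9535}{10359} - \frac{7858}{6981}\right)\right) = 6136 - 18130 \left(9839 - - \frac{49321619}{24105393}\right) = 6136 - 18130 \left(9839 + \left(\frac{9535}{10359} + \frac{7858}{6981}\right)\right) = 6136 - 18130 \left(9839 + \frac{49321619}{24105393}\right) = 6136 - 18130 \cdot \frac{237222283346}{24105393} = 6136 - \frac{4300839997062980}{24105393} = - \frac{4300692086371532}{24105393}$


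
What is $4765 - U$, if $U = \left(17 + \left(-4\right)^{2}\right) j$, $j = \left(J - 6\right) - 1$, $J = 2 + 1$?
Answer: $4897$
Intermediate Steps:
$J = 3$
$j = -4$ ($j = \left(3 - 6\right) - 1 = -3 - 1 = -4$)
$U = -132$ ($U = \left(17 + \left(-4\right)^{2}\right) \left(-4\right) = \left(17 + 16\right) \left(-4\right) = 33 \left(-4\right) = -132$)
$4765 - U = 4765 - -132 = 4765 + 132 = 4897$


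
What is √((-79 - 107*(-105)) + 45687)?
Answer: √56843 ≈ 238.42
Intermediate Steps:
√((-79 - 107*(-105)) + 45687) = √((-79 + 11235) + 45687) = √(11156 + 45687) = √56843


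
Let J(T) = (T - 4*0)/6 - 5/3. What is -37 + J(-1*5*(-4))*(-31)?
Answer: -266/3 ≈ -88.667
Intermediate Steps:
J(T) = -5/3 + T/6 (J(T) = (T + 0)*(⅙) - 5*⅓ = T*(⅙) - 5/3 = T/6 - 5/3 = -5/3 + T/6)
-37 + J(-1*5*(-4))*(-31) = -37 + (-5/3 + (-1*5*(-4))/6)*(-31) = -37 + (-5/3 + (-5*(-4))/6)*(-31) = -37 + (-5/3 + (⅙)*20)*(-31) = -37 + (-5/3 + 10/3)*(-31) = -37 + (5/3)*(-31) = -37 - 155/3 = -266/3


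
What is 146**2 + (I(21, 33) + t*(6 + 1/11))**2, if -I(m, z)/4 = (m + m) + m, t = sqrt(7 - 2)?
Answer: 10285665/121 - 33768*sqrt(5)/11 ≈ 78141.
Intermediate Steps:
t = sqrt(5) ≈ 2.2361
I(m, z) = -12*m (I(m, z) = -4*((m + m) + m) = -4*(2*m + m) = -12*m)
146**2 + (I(21, 33) + t*(6 + 1/11))**2 = 146**2 + (-12*21 + sqrt(5)*(6 + 1/11))**2 = 21316 + (-252 + sqrt(5)*(6 + 1/11))**2 = 21316 + (-252 + sqrt(5)*(67/11))**2 = 21316 + (-252 + 67*sqrt(5)/11)**2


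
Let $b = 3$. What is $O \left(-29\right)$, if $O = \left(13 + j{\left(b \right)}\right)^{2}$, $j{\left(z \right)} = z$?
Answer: $-7424$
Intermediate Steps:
$O = 256$ ($O = \left(13 + 3\right)^{2} = 16^{2} = 256$)
$O \left(-29\right) = 256 \left(-29\right) = -7424$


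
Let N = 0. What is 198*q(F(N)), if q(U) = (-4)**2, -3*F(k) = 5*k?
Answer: 3168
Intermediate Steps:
F(k) = -5*k/3
q(U) = 16
198*q(F(N)) = 198*16 = 3168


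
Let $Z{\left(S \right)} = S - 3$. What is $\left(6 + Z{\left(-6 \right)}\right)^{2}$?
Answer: $9$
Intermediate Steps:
$Z{\left(S \right)} = -3 + S$
$\left(6 + Z{\left(-6 \right)}\right)^{2} = \left(6 - 9\right)^{2} = \left(-3\right)^{2} = 9$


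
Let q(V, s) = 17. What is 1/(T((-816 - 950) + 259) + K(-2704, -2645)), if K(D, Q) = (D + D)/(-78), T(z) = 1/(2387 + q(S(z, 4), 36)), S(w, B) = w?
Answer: 7212/500035 ≈ 0.014423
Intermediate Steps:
T(z) = 1/2404 (T(z) = 1/(2387 + 17) = 1/2404)
K(D, Q) = -D/39 (K(D, Q) = (2*D)*(-1/78) = -D/39)
1/(T((-816 - 950) + 259) + K(-2704, -2645)) = 1/(1/2404 - 1/39*(-2704)) = 1/(1/2404 + 208/3) = 1/(500035/7212) = 7212/500035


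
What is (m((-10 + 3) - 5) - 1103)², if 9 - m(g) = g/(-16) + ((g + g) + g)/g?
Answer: 19280881/16 ≈ 1.2051e+6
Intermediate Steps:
m(g) = 6 + g/16 (m(g) = 9 - (g/(-16) + ((g + g) + g)/g) = 9 - (g*(-1/16) + (2*g + g)/g) = 9 - (-g/16 + (3*g)/g) = 9 - (-g/16 + 3) = 9 - (3 - g/16) = 9 + (-3 + g/16) = 6 + g/16)
(m((-10 + 3) - 5) - 1103)² = ((6 + ((-10 + 3) - 5)/16) - 1103)² = ((6 + (-7 - 5)/16) - 1103)² = ((6 + (1/16)*(-12)) - 1103)² = ((6 - ¾) - 1103)² = (21/4 - 1103)² = (-4391/4)² = 19280881/16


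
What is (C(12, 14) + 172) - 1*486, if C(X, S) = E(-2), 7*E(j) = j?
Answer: -2200/7 ≈ -314.29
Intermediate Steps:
E(j) = j/7
C(X, S) = -2/7 (C(X, S) = (1/7)*(-2) = -2/7)
(C(12, 14) + 172) - 1*486 = (-2/7 + 172) - 1*486 = 1202/7 - 486 = -2200/7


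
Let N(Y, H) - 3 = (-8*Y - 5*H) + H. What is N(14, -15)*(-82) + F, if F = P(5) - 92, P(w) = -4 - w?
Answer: 3917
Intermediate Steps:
F = -101 (F = (-4 - 1*5) - 92 = (-4 - 5) - 92 = -9 - 92 = -101)
N(Y, H) = 3 - 8*Y - 4*H (N(Y, H) = 3 + ((-8*Y - 5*H) + H) = 3 + (-8*Y - 4*H) = 3 - 8*Y - 4*H)
N(14, -15)*(-82) + F = (3 - 8*14 - 4*(-15))*(-82) - 101 = (3 - 112 + 60)*(-82) - 101 = -49*(-82) - 101 = 4018 - 101 = 3917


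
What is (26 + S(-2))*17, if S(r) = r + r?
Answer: 374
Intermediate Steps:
S(r) = 2*r
(26 + S(-2))*17 = (26 + 2*(-2))*17 = (26 - 4)*17 = 22*17 = 374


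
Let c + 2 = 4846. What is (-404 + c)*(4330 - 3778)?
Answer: 2450880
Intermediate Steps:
c = 4844 (c = -2 + 4846 = 4844)
(-404 + c)*(4330 - 3778) = (-404 + 4844)*(4330 - 3778) = 4440*552 = 2450880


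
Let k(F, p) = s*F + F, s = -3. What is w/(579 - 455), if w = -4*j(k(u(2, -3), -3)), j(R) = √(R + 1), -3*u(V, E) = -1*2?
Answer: -I*√3/93 ≈ -0.018624*I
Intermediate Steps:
u(V, E) = ⅔ (u(V, E) = -(-1)*2/3 = -⅓*(-2) = ⅔)
k(F, p) = -2*F (k(F, p) = -3*F + F = -2*F)
j(R) = √(1 + R)
w = -4*I*√3/3 (w = -4*√(1 - 2*⅔) = -4*√(1 - 4/3) = -4*I*√3/3 ≈ -2.3094*I)
w/(579 - 455) = (-4*I*√3/3)/(579 - 455) = -4*I*√3/3/124 = -4*I*√3/3*(1/124) = -I*√3/93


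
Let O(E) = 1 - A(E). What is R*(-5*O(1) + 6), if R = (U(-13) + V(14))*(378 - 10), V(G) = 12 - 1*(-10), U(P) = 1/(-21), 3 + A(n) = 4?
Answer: 339296/7 ≈ 48471.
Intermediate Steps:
A(n) = 1 (A(n) = -3 + 4 = 1)
U(P) = -1/21
V(G) = 22 (V(G) = 12 + 10 = 22)
O(E) = 0 (O(E) = 1 - 1*1 = 1 - 1 = 0)
R = 169648/21 (R = (-1/21 + 22)*(378 - 10) = (461/21)*368 = 169648/21 ≈ 8078.5)
R*(-5*O(1) + 6) = 169648*(-5*0 + 6)/21 = 169648*(0 + 6)/21 = (169648/21)*6 = 339296/7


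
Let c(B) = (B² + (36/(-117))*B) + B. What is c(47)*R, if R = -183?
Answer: -5332620/13 ≈ -4.1020e+5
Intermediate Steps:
c(B) = B² + 9*B/13 (c(B) = (B² + (36*(-1/117))*B) + B = (B² - 4*B/13) + B = B² + 9*B/13)
c(47)*R = ((1/13)*47*(9 + 13*47))*(-183) = ((1/13)*47*(9 + 611))*(-183) = ((1/13)*47*620)*(-183) = (29140/13)*(-183) = -5332620/13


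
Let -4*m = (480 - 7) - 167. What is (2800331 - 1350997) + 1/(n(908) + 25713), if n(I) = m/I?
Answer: 67676151111586/46694655 ≈ 1.4493e+6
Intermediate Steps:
m = -153/2 (m = -((480 - 7) - 167)/4 = -(473 - 167)/4 = -1/4*306 = -153/2 ≈ -76.500)
n(I) = -153/(2*I)
(2800331 - 1350997) + 1/(n(908) + 25713) = (2800331 - 1350997) + 1/(-153/2/908 + 25713) = 1449334 + 1/(-153/2*1/908 + 25713) = 1449334 + 1/(-153/1816 + 25713) = 1449334 + 1/(46694655/1816) = 1449334 + 1816/46694655 = 67676151111586/46694655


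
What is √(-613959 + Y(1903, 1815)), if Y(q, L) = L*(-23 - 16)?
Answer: 2*I*√171186 ≈ 827.49*I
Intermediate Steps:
Y(q, L) = -39*L (Y(q, L) = L*(-39) = -39*L)
√(-613959 + Y(1903, 1815)) = √(-613959 - 39*1815) = √(-613959 - 70785) = √(-684744) = 2*I*√171186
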